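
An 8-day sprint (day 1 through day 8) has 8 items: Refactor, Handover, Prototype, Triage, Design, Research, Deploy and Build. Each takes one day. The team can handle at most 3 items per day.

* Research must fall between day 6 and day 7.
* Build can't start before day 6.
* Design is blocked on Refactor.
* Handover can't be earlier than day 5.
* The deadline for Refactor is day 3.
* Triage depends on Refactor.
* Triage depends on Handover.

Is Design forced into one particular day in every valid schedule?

Design can be day 2 (e.g. Deploy in day 1; Handover in day 5; Build in day 6; Research in day 6; Triage in day 6; Design in day 2; Prototype in day 1; Refactor in day 1) or day 3 (e.g. Design=day 3; Build=day 6; Prototype=day 1; Research=day 6; Deploy=day 1; Triage=day 6; Handover=day 5; Refactor=day 1).

No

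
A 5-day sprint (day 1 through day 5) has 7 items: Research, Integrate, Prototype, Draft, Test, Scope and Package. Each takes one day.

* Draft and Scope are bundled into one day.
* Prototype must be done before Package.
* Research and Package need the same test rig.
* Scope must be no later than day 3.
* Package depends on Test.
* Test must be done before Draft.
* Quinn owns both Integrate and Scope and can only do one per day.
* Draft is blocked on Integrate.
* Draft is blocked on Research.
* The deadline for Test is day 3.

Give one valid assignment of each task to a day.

Package in day 2, Research in day 1, Draft in day 2, Integrate in day 1, Scope in day 2, Prototype in day 1, Test in day 1

Checking: Test(day 1) before Package(day 2); Test(day 1) before Draft(day 2); Prototype(day 1) before Package(day 2); Integrate(day 1) before Draft(day 2); Research(day 1) before Draft(day 2); Research(day 1) != Package(day 2); Integrate(day 1) != Scope(day 2); Draft = Scope = day 2; Test=day 1 in [day 1,day 3]; Scope=day 2 in [day 1,day 3].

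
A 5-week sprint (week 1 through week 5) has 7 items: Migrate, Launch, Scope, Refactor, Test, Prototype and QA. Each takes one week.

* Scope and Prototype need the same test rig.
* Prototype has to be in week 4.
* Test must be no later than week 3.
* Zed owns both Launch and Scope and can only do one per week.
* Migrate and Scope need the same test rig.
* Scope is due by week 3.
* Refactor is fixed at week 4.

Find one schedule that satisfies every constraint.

QA -> week 1; Refactor -> week 4; Migrate -> week 2; Scope -> week 1; Test -> week 1; Prototype -> week 4; Launch -> week 2

Checking: Scope(week 1) != Prototype(week 4); Launch(week 2) != Scope(week 1); Migrate(week 2) != Scope(week 1); Scope=week 1 in [week 1,week 3]; Test=week 1 in [week 1,week 3]; Prototype=week 4 in [week 4,week 4]; Refactor=week 4 in [week 4,week 4].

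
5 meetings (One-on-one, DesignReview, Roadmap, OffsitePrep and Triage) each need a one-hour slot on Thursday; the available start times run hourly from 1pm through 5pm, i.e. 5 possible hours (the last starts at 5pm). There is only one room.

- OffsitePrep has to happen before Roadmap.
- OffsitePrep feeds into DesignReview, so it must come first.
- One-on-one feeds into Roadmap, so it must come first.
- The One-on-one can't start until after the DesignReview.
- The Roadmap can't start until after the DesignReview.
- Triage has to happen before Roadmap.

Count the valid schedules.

4

Enumerating: One-on-one in 3pm; Triage in 4pm; Roadmap in 5pm; OffsitePrep in 1pm; DesignReview in 2pm | DesignReview=2pm, Roadmap=5pm, OffsitePrep=1pm, One-on-one=4pm, Triage=3pm | One-on-one in 4pm; DesignReview in 3pm; Roadmap in 5pm; Triage in 2pm; OffsitePrep in 1pm | Roadmap -> 5pm, One-on-one -> 4pm, Triage -> 1pm, DesignReview -> 3pm, OffsitePrep -> 2pm.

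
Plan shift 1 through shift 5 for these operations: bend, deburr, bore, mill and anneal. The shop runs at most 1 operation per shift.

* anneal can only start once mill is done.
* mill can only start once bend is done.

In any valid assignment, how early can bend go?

shift 1

Downstream work caps bend at shift 3.
bend at shift 1 is achievable: mill=shift 2; deburr=shift 4; bend=shift 1; anneal=shift 3; bore=shift 5.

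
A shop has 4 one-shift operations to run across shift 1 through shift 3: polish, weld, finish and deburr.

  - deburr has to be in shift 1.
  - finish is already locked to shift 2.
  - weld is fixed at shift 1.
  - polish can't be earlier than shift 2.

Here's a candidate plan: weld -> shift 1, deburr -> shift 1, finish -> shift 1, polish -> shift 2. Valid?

No. finish is already locked to shift 2 is not satisfied.

weld is fixed at shift 1 — holds.
deburr has to be in shift 1 — holds.
finish is already locked to shift 2 — violated.
polish can't be earlier than shift 2 — holds.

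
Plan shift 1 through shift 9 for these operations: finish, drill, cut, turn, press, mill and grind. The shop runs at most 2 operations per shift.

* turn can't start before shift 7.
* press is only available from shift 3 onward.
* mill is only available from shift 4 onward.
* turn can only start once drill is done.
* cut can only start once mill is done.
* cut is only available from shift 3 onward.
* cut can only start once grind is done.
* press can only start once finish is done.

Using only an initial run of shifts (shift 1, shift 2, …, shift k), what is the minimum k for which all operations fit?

7

The precedence chain requires at least 2 distinct shifts.
With at most 2 per shift and 7 operations, at least 4 shifts are needed.
turn can't be placed before shift 7, so the schedule must run through at least shift 7.
7 works (last occupied shift: shift 7): for example drill in shift 1; grind in shift 2; mill in shift 4; finish in shift 1; turn in shift 7; cut in shift 5; press in shift 3.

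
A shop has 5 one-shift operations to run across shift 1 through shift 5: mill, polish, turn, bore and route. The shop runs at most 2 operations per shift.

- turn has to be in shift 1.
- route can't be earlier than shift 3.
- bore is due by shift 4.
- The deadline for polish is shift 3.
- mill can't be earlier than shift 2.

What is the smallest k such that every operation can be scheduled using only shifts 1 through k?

With at most 2 per shift and 5 operations, at least 3 shifts are needed.
route can't be placed before shift 3, so the schedule must run through at least shift 3.
3 works (last occupied shift: shift 3): for example bore in shift 2; polish in shift 1; turn in shift 1; mill in shift 2; route in shift 3.

3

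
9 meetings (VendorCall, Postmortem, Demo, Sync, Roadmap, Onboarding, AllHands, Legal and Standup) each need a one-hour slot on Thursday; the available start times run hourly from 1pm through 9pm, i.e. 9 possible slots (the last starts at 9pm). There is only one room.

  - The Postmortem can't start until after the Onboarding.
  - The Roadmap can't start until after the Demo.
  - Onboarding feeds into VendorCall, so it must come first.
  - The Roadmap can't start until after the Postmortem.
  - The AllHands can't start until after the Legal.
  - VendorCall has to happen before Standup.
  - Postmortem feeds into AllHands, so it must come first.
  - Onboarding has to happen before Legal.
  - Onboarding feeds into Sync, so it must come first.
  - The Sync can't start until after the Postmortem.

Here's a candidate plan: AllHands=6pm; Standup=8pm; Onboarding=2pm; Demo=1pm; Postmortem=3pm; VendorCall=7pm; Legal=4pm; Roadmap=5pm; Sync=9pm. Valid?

Onboarding feeds into VendorCall, so it must come first — holds.
Onboarding has to happen before Legal — holds.
There is only one room — holds.
The Sync can't start until after the Postmortem — holds.
VendorCall has to happen before Standup — holds.
The Roadmap can't start until after the Postmortem — holds.
Onboarding feeds into Sync, so it must come first — holds.
Postmortem feeds into AllHands, so it must come first — holds.
The Postmortem can't start until after the Onboarding — holds.
The Roadmap can't start until after the Demo — holds.
The AllHands can't start until after the Legal — holds.

Yes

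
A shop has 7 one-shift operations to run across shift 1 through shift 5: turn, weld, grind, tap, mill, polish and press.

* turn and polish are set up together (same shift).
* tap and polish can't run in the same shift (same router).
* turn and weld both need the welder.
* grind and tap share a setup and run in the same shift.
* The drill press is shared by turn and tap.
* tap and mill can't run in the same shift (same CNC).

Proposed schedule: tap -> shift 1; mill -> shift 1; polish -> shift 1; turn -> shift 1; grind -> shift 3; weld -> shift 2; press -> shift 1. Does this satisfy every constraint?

turn and polish are set up together (same shift) — holds.
turn and weld both need the welder — holds.
The drill press is shared by turn and tap — violated.
grind and tap share a setup and run in the same shift — violated.
tap and mill can't run in the same shift (same CNC) — violated.
tap and polish can't run in the same shift (same router) — violated.

Invalid. grind and tap share a setup and run in the same shift.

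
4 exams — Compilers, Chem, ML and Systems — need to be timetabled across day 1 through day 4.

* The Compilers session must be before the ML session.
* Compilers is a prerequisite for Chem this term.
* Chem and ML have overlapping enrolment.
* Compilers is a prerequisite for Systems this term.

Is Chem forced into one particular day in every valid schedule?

No

Chem can be day 2 (e.g. Systems in day 2, Compilers in day 1, Chem in day 2, ML in day 3) or day 3 (e.g. Compilers -> day 1, Chem -> day 3, Systems -> day 2, ML -> day 2).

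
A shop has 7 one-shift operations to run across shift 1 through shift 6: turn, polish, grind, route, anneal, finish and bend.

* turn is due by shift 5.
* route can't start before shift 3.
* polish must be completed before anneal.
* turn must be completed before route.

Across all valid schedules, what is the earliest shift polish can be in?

shift 1

Downstream work caps polish at shift 5.
polish at shift 1 is achievable: polish -> shift 1; bend -> shift 1; route -> shift 3; anneal -> shift 2; turn -> shift 1; grind -> shift 1; finish -> shift 1.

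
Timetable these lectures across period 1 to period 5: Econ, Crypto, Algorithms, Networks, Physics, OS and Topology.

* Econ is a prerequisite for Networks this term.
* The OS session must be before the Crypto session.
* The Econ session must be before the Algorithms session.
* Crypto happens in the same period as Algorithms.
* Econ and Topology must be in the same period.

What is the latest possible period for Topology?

Topology must be in the same period as Econ, which can't be after period 4, so Topology is at most period 4.
Topology at period 4 is achievable: Networks -> period 5, OS -> period 1, Physics -> period 1, Econ -> period 4, Topology -> period 4, Algorithms -> period 5, Crypto -> period 5.

period 4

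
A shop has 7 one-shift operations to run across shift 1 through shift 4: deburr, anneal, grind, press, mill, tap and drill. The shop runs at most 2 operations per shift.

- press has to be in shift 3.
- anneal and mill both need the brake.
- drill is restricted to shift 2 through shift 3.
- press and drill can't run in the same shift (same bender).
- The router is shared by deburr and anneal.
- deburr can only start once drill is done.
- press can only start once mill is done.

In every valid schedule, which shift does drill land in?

shift 2

drill's window is shift 2–shift 3.
press is fixed at shift 3, and drill can't share a shift with press.
So drill must be shift 2.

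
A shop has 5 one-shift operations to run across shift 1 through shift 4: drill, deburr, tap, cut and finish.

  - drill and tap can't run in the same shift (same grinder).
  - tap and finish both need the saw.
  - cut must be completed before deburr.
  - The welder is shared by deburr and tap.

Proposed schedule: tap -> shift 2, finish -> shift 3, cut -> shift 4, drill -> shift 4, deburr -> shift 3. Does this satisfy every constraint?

No — it violates: cut must be completed before deburr

tap and finish both need the saw — holds.
drill and tap can't run in the same shift (same grinder) — holds.
cut must be completed before deburr — violated.
The welder is shared by deburr and tap — holds.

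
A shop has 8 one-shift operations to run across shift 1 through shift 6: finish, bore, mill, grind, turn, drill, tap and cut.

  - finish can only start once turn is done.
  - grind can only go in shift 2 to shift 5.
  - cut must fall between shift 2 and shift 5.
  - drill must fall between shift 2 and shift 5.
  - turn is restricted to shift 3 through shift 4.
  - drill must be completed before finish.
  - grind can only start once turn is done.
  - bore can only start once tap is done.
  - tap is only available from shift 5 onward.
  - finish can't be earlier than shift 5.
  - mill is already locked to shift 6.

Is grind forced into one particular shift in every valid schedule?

grind can be shift 4 (e.g. grind -> shift 4, bore -> shift 6, finish -> shift 5, tap -> shift 5, cut -> shift 2, mill -> shift 6, turn -> shift 3, drill -> shift 2) or shift 5 (e.g. tap -> shift 5; cut -> shift 2; drill -> shift 2; bore -> shift 6; finish -> shift 5; grind -> shift 5; turn -> shift 3; mill -> shift 6).

No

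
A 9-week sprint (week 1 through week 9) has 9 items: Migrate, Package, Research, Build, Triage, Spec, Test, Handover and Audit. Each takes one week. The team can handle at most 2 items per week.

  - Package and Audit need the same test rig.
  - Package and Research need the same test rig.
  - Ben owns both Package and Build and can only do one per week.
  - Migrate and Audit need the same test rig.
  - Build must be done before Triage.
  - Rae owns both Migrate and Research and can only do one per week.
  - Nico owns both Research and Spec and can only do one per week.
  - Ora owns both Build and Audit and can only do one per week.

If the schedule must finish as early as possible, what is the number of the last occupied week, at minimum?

The precedence chain requires at least 2 distinct weeks.
With at most 2 per week and 9 work items, at least 5 weeks are needed.
5 works (last occupied week: week 5): for example Audit=week 5, Build=week 1, Triage=week 2, Handover=week 4, Migrate=week 1, Test=week 3, Research=week 3, Spec=week 4, Package=week 2.

week 5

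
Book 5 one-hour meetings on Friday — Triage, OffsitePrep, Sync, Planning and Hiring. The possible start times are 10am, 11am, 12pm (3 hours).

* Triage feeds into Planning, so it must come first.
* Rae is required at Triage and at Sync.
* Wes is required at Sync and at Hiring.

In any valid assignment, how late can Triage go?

Downstream work caps Triage at 11am.
Triage at 11am is achievable: OffsitePrep=10am; Hiring=11am; Sync=10am; Planning=12pm; Triage=11am.

11am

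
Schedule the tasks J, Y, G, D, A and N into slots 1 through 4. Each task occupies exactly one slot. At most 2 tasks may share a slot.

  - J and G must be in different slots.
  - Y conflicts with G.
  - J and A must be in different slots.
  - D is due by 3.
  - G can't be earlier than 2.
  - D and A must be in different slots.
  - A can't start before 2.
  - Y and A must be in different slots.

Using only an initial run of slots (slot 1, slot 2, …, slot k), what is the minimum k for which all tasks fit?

With at most 2 per slot and 6 tasks, at least 3 slots are needed.
G can't be placed before 2, so the schedule must run through at least slot 2.
3 works (last occupied slot: 3): for example A=2, J=1, D=3, G=2, Y=1, N=3.

3 slots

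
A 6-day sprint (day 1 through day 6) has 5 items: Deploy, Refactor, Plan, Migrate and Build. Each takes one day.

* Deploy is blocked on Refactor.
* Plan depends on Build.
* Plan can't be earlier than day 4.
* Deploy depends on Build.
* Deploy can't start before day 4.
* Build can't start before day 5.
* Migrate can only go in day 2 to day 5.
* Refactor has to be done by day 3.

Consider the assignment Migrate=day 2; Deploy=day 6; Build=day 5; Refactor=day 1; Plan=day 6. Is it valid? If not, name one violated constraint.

Deploy is blocked on Refactor — holds.
Deploy depends on Build — holds.
Deploy can't start before day 4 — holds.
Plan can't be earlier than day 4 — holds.
Migrate can only go in day 2 to day 5 — holds.
Plan depends on Build — holds.
Build can't start before day 5 — holds.
Refactor has to be done by day 3 — holds.

Yes, all constraints hold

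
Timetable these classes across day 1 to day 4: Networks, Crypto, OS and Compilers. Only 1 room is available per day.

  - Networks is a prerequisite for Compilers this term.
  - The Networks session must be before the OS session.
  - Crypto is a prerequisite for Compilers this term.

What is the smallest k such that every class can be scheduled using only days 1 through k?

The precedence chain requires at least 2 distinct days.
With at most 1 per day and 4 classes, at least 4 days are needed.
4 works (last occupied day: day 4): for example Networks=day 1, Compilers=day 3, OS=day 4, Crypto=day 2.

4 days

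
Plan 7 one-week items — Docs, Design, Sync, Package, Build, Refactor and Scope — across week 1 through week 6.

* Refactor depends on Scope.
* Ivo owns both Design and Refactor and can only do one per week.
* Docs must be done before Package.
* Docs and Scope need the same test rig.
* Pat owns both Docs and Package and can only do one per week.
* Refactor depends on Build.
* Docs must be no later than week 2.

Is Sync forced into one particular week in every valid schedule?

Sync can be week 1 (e.g. Sync=week 1, Package=week 2, Docs=week 1, Design=week 1, Scope=week 2, Refactor=week 3, Build=week 1) or week 2 (e.g. Build=week 1, Refactor=week 3, Docs=week 1, Design=week 1, Scope=week 2, Package=week 2, Sync=week 2).

No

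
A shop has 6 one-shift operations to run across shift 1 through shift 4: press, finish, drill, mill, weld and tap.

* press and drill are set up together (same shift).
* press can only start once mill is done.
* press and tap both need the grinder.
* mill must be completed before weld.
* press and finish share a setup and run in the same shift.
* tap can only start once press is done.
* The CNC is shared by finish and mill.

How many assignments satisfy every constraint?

11

Splitting on press: it can be shift 2 (6), shift 3 (5). Listing each branch's schedules as (finish, drill, mill, weld, tap) by shift number:
press=shift 2: (2,2,1,2,3) (2,2,1,2,4) (2,2,1,3,3) (2,2,1,3,4) (2,2,1,4,3) (2,2,1,4,4) — 6.
press=shift 3: (3,3,1,2,4) (3,3,1,3,4) (3,3,1,4,4) (3,3,2,3,4) (3,3,2,4,4) — 5.
Summing: 6 + 5 = 11.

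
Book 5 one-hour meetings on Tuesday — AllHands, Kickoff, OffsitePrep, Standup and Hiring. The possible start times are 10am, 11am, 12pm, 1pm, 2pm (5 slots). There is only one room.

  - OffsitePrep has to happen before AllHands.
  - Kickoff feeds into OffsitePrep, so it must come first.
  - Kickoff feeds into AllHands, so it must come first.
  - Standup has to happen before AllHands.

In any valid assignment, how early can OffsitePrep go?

11am

Precedence pushes OffsitePrep to at least 11am; downstream work caps OffsitePrep at 1pm.
OffsitePrep at 11am is achievable: Kickoff -> 10am, Standup -> 12pm, AllHands -> 1pm, Hiring -> 2pm, OffsitePrep -> 11am.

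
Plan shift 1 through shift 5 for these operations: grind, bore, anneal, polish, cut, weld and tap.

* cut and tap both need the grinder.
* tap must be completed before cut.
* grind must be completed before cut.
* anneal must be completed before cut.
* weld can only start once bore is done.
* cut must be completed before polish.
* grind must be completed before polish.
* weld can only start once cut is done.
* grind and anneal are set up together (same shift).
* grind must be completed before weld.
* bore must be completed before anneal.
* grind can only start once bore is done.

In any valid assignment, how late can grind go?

shift 3

Precedence pushes grind to at least shift 2; downstream work caps grind at shift 3.
grind at shift 3 is achievable: bore in shift 1, tap in shift 1, cut in shift 4, polish in shift 5, weld in shift 5, anneal in shift 3, grind in shift 3.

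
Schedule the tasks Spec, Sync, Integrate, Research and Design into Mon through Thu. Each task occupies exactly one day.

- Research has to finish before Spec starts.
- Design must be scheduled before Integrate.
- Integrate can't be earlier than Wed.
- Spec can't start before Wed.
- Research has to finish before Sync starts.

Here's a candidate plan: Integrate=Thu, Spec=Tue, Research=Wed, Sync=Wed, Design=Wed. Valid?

Invalid. Research has to finish before Spec starts.

Spec can't start before Wed — violated.
Integrate can't be earlier than Wed — holds.
Research has to finish before Spec starts — violated.
Design must be scheduled before Integrate — holds.
Research has to finish before Sync starts — violated.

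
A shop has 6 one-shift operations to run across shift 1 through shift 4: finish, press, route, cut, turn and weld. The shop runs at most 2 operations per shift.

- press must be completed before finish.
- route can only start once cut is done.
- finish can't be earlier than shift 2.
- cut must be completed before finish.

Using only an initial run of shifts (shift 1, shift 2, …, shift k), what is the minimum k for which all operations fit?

The precedence chain requires at least 2 distinct shifts.
With at most 2 per shift and 6 operations, at least 3 shifts are needed.
3 works (last occupied shift: shift 3): for example route in shift 2; turn in shift 3; cut in shift 1; finish in shift 2; press in shift 1; weld in shift 3.

3 shifts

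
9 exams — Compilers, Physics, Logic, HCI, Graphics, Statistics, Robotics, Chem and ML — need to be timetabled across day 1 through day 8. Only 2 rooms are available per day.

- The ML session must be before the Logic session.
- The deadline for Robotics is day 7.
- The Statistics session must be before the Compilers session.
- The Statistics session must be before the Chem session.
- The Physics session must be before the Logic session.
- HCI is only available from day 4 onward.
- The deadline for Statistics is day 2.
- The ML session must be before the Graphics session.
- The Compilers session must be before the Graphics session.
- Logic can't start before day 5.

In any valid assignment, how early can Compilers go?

day 2

Precedence pushes Compilers to at least day 2; downstream work caps Compilers at day 7.
Compilers at day 2 is achievable: Chem -> day 4; Physics -> day 3; Robotics -> day 1; ML -> day 2; Graphics -> day 3; Logic -> day 5; Compilers -> day 2; HCI -> day 4; Statistics -> day 1.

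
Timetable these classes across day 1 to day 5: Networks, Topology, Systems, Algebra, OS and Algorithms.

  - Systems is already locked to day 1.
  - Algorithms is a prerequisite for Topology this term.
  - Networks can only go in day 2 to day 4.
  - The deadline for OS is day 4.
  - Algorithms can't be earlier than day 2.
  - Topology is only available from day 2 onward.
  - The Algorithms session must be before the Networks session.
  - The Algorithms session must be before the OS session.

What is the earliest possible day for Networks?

Networks is available from day 2; precedence pushes Networks to at least day 3; Networks's own window allows nothing later than day 4.
Networks at day 3 is achievable: Topology=day 3; Systems=day 1; Networks=day 3; Algebra=day 1; OS=day 3; Algorithms=day 2.

day 3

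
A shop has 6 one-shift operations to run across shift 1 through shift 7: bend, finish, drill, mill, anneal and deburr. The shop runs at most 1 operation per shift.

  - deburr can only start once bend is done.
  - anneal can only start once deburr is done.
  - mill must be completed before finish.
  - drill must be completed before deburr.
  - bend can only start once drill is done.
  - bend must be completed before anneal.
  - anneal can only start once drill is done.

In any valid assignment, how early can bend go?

Precedence pushes bend to at least shift 2; downstream work caps bend at shift 5.
bend at shift 2 is achievable: mill in shift 5, drill in shift 1, anneal in shift 4, finish in shift 6, bend in shift 2, deburr in shift 3.

shift 2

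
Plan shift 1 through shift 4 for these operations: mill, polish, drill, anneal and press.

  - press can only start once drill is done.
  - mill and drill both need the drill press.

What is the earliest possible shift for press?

Precedence pushes press to at least shift 2.
press at shift 2 is achievable: press -> shift 2; polish -> shift 1; drill -> shift 1; anneal -> shift 1; mill -> shift 2.

shift 2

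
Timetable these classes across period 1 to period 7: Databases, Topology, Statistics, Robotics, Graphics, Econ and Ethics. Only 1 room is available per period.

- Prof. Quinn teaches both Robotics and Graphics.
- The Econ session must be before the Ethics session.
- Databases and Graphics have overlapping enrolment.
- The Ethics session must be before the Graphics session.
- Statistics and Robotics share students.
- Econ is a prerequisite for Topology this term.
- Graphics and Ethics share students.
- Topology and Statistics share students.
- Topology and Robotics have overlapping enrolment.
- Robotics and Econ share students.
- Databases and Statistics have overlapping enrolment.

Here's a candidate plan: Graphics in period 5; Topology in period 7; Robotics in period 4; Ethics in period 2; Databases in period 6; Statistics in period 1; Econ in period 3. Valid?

Invalid. The Econ session must be before the Ethics session.

Prof. Quinn teaches both Robotics and Graphics — holds.
Robotics and Econ share students — holds.
Databases and Graphics have overlapping enrolment — holds.
Graphics and Ethics share students — holds.
The Ethics session must be before the Graphics session — holds.
The Econ session must be before the Ethics session — violated.
Statistics and Robotics share students — holds.
Topology and Statistics share students — holds.
Only 1 room is available per period — holds.
Databases and Statistics have overlapping enrolment — holds.
Econ is a prerequisite for Topology this term — holds.
Topology and Robotics have overlapping enrolment — holds.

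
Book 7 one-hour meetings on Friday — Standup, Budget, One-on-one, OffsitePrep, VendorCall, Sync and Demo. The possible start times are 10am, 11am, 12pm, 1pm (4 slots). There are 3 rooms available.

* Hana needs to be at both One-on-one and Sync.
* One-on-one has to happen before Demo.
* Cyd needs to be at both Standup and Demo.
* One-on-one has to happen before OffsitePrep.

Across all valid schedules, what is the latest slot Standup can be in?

Standup at 1pm is achievable: Standup=1pm, OffsitePrep=11am, One-on-one=10am, Sync=11am, VendorCall=10am, Demo=11am, Budget=10am.

1pm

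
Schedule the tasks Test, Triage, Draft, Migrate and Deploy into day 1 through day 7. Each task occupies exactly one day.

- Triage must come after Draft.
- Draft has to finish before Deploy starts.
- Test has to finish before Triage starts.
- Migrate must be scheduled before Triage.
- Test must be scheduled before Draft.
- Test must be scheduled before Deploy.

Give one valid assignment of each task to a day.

Deploy in day 3, Draft in day 2, Migrate in day 1, Triage in day 3, Test in day 1

Checking: Test(day 1) before Triage(day 3); Draft(day 2) before Triage(day 3); Test(day 1) before Deploy(day 3); Draft(day 2) before Deploy(day 3); Test(day 1) before Draft(day 2); Migrate(day 1) before Triage(day 3).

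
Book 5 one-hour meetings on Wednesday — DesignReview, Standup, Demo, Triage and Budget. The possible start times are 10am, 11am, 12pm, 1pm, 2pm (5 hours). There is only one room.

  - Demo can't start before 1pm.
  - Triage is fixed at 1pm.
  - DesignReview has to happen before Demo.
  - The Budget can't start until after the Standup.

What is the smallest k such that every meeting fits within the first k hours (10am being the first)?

The precedence chain requires at least 2 distinct hours.
With at most 1 per hour and 5 meetings, at least 5 hours are needed.
Demo can't be placed before 1pm — that is hour 4 counting from 10am — so the schedule must run through at least 4 hours.
5 works (last occupied hour: 2pm): for example Demo in 2pm; Budget in 12pm; DesignReview in 10am; Standup in 11am; Triage in 1pm.

5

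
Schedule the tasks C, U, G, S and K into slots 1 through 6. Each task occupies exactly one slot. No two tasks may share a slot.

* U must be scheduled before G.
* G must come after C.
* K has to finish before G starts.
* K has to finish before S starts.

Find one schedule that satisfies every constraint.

U -> 3; K -> 1; G -> 4; C -> 2; S -> 5

Checking: K(1) before G(4); C(2) before G(4); U(3) before G(4); K(1) before S(5); max 1 per slot (cap 1).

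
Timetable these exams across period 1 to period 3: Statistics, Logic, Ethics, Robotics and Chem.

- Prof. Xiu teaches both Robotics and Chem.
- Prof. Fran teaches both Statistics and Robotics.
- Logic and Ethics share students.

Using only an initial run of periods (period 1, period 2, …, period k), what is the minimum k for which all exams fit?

2

Could 1 period be enough, i.e. nothing placed later than period 1? No: Robotics can't share with Statistics (period 1) → nothing is left.
So 1 period is not enough.
2 works (last occupied period: period 2): for example Logic -> period 1, Robotics -> period 2, Chem -> period 1, Ethics -> period 2, Statistics -> period 1.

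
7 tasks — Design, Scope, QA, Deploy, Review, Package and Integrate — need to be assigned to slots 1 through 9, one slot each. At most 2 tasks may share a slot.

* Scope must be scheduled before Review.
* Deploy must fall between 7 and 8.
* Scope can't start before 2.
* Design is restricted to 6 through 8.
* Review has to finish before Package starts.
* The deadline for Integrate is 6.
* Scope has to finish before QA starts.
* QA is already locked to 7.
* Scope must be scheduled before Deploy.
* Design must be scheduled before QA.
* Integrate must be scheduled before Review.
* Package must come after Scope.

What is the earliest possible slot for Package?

4

Precedence pushes Package to at least 4.
Package at 4 is achievable: Scope in 2, Deploy in 7, QA in 7, Design in 6, Integrate in 1, Package in 4, Review in 3.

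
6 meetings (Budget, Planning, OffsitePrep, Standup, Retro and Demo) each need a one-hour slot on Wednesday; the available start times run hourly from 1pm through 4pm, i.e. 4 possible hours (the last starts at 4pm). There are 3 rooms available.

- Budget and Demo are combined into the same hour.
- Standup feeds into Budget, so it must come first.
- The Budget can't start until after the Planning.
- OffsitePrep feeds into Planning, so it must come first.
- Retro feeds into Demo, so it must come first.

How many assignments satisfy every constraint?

31

Splitting on Budget: it can be 3pm (4), 4pm (27). Listing each branch's schedules as (Planning, OffsitePrep, Standup, Retro, Demo):
Budget=3pm: (2pm,1pm,1pm,1pm,3pm) (2pm,1pm,1pm,2pm,3pm) (2pm,1pm,2pm,1pm,3pm) (2pm,1pm,2pm,2pm,3pm) — 4.
Budget=4pm: (2pm,1pm,1pm,1pm,4pm) (2pm,1pm,1pm,2pm,4pm) (2pm,1pm,1pm,3pm,4pm) (2pm,1pm,2pm,1pm,4pm) (2pm,1pm,2pm,2pm,4pm) (2pm,1pm,2pm,3pm,4pm) (2pm,1pm,3pm,1pm,4pm) (2pm,1pm,3pm,2pm,4pm) (2pm,1pm,3pm,3pm,4pm) (3pm,1pm,1pm,1pm,4pm) (3pm,1pm,1pm,2pm,4pm) (3pm,1pm,1pm,3pm,4pm) (3pm,1pm,2pm,1pm,4pm) (3pm,1pm,2pm,2pm,4pm) (3pm,1pm,2pm,3pm,4pm) (3pm,1pm,3pm,1pm,4pm) (3pm,1pm,3pm,2pm,4pm) (3pm,1pm,3pm,3pm,4pm) (3pm,2pm,1pm,1pm,4pm) (3pm,2pm,1pm,2pm,4pm) (3pm,2pm,1pm,3pm,4pm) (3pm,2pm,2pm,1pm,4pm) (3pm,2pm,2pm,2pm,4pm) (3pm,2pm,2pm,3pm,4pm) (3pm,2pm,3pm,1pm,4pm) (3pm,2pm,3pm,2pm,4pm) (3pm,2pm,3pm,3pm,4pm) — 27.
Summing: 4 + 27 = 31.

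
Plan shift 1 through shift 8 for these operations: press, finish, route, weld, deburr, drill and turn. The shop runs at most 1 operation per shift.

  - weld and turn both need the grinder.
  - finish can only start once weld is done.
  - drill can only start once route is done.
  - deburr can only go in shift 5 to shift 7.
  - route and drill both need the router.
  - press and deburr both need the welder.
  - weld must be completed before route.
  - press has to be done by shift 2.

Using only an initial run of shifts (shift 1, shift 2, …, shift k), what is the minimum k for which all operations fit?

The precedence chain requires at least 3 distinct shifts.
With at most 1 per shift and 7 operations, at least 7 shifts are needed.
deburr can't be placed before shift 5, so the schedule must run through at least shift 5.
7 works (last occupied shift: shift 7): for example weld in shift 2; turn in shift 7; press in shift 1; deburr in shift 5; route in shift 3; drill in shift 6; finish in shift 4.

7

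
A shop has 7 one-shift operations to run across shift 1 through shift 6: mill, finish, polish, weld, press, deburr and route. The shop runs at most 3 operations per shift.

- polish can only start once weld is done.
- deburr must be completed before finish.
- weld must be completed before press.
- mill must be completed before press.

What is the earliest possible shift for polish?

shift 2

Precedence pushes polish to at least shift 2.
polish at shift 2 is achievable: weld in shift 1, mill in shift 1, route in shift 3, deburr in shift 1, press in shift 2, finish in shift 2, polish in shift 2.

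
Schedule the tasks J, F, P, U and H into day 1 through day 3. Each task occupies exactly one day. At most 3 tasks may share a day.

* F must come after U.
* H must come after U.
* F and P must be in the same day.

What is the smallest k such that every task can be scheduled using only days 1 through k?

The precedence chain requires at least 2 distinct days.
With at most 3 per day and 5 tasks, at least 2 days are needed.
2 works (last occupied day: day 2): for example F=day 2; P=day 2; J=day 1; U=day 1; H=day 2.

2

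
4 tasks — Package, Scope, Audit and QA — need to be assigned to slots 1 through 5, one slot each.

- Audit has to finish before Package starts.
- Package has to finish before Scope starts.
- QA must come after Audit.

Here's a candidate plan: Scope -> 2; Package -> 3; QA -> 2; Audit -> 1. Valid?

Audit has to finish before Package starts — holds.
Package has to finish before Scope starts — violated.
QA must come after Audit — holds.

No. Package has to finish before Scope starts is not satisfied.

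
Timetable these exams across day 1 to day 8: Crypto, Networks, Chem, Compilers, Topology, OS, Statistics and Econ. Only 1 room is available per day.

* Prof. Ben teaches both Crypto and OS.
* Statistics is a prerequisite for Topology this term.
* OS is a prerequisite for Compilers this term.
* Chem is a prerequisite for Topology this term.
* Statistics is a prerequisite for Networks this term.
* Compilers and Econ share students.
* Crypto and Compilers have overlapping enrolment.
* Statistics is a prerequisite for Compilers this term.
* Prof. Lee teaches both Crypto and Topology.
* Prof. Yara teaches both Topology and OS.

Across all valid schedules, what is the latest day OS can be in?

day 7

Downstream work caps OS at day 7.
OS at day 7 is achievable: Econ in day 6, Topology in day 3, Networks in day 4, Compilers in day 8, OS in day 7, Statistics in day 1, Crypto in day 5, Chem in day 2.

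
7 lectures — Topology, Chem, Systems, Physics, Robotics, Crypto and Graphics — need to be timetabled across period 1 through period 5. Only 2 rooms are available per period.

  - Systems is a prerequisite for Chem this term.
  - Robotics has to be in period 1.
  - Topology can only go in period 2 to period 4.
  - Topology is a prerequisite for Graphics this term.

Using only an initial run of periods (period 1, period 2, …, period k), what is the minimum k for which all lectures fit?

4

The precedence chain requires at least 2 distinct periods.
With at most 2 per period and 7 lectures, at least 4 periods are needed.
Propagating the time windows through the other constraints, Graphics can't land before period 3, so the schedule must run through at least period 3.
4 works (last occupied period: period 4): for example Systems=period 1, Physics=period 3, Chem=period 2, Topology=period 2, Graphics=period 3, Crypto=period 4, Robotics=period 1.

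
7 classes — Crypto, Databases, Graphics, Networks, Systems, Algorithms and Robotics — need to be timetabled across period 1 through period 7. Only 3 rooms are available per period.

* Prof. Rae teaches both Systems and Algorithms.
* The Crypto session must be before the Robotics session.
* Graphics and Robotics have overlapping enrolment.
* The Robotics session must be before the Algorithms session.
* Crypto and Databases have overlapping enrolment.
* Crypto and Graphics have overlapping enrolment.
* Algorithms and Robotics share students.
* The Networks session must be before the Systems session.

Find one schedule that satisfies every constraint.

Crypto -> period 1, Systems -> period 2, Networks -> period 1, Databases -> period 2, Robotics -> period 2, Algorithms -> period 3, Graphics -> period 3

Checking: Networks(period 1) before Systems(period 2); Robotics(period 2) before Algorithms(period 3); Crypto(period 1) before Robotics(period 2); Crypto(period 1) != Graphics(period 3); Algorithms(period 3) != Robotics(period 2); Graphics(period 3) != Robotics(period 2); Crypto(period 1) != Databases(period 2); Systems(period 2) != Algorithms(period 3); max 3 per period (cap 3).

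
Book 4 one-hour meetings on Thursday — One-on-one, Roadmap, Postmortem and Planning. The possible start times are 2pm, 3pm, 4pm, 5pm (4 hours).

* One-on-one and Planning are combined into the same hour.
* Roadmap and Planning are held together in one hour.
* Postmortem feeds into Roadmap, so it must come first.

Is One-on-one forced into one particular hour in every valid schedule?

No

One-on-one can be 3pm (e.g. Postmortem=2pm; One-on-one=3pm; Roadmap=3pm; Planning=3pm) or 4pm (e.g. Planning in 4pm, Postmortem in 2pm, Roadmap in 4pm, One-on-one in 4pm).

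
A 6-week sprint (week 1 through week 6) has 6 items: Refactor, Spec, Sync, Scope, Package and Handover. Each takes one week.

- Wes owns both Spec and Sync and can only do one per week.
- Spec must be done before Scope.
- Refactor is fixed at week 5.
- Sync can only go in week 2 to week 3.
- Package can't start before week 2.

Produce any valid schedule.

Sync in week 2, Refactor in week 5, Handover in week 1, Spec in week 1, Package in week 2, Scope in week 2

Checking: Spec(week 1) before Scope(week 2); Spec(week 1) != Sync(week 2); Package=week 2 in [week 2,week 6]; Refactor=week 5 in [week 5,week 5]; Sync=week 2 in [week 2,week 3].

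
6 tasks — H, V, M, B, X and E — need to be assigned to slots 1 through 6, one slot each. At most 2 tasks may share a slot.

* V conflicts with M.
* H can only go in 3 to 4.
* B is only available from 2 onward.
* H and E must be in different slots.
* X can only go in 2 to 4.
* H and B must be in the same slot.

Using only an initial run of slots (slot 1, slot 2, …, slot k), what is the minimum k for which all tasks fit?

With at most 2 per slot and 6 tasks, at least 3 slots are needed.
H can't be placed before 3, so the schedule must run through at least slot 3.
3 works (last occupied slot: 3): for example V in 1, M in 2, H in 3, E in 1, B in 3, X in 2.

3 slots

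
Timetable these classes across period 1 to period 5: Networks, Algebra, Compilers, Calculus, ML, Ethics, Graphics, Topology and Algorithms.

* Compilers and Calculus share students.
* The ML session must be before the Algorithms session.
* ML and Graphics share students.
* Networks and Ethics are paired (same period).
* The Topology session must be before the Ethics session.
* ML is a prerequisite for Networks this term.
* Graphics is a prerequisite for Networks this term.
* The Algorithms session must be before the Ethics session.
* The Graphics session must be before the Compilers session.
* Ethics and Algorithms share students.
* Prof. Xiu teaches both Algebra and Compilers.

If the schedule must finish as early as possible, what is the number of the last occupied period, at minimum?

The precedence chain requires at least 3 distinct periods.
3 works (last occupied period: period 3): for example Ethics in period 3, Calculus in period 1, Compilers in period 3, Algorithms in period 2, Algebra in period 1, Topology in period 1, ML in period 1, Graphics in period 2, Networks in period 3.

period 3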